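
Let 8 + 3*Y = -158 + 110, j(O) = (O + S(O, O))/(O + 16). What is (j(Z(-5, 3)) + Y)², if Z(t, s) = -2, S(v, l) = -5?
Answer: 13225/36 ≈ 367.36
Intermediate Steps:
j(O) = (-5 + O)/(16 + O) (j(O) = (O - 5)/(O + 16) = (-5 + O)/(16 + O))
Y = -56/3 (Y = -8/3 + (-158 + 110)/3 = -8/3 + (⅓)*(-48) = -8/3 - 16 = -56/3 ≈ -18.667)
(j(Z(-5, 3)) + Y)² = ((-5 - 2)/(16 - 2) - 56/3)² = (-7/14 - 56/3)² = ((1/14)*(-7) - 56/3)² = (-½ - 56/3)² = (-115/6)² = 13225/36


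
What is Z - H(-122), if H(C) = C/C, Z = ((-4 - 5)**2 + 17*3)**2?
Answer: 17423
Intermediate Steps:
Z = 17424 (Z = ((-9)**2 + 51)**2 = (81 + 51)**2 = 132**2 = 17424)
H(C) = 1
Z - H(-122) = 17424 - 1*1 = 17424 - 1 = 17423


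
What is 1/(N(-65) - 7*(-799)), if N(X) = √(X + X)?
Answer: 5593/31281779 - I*√130/31281779 ≈ 0.00017879 - 3.6449e-7*I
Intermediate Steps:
N(X) = √2*√X (N(X) = √(2*X) = √2*√X)
1/(N(-65) - 7*(-799)) = 1/(√2*√(-65) - 7*(-799)) = 1/(√2*(I*√65) + 5593) = 1/(I*√130 + 5593) = 1/(5593 + I*√130)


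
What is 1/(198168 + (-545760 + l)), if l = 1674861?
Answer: 1/1327269 ≈ 7.5343e-7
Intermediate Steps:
1/(198168 + (-545760 + l)) = 1/(198168 + (-545760 + 1674861)) = 1/(198168 + 1129101) = 1/1327269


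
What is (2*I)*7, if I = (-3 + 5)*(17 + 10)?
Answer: 756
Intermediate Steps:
I = 54 (I = 2*27 = 54)
(2*I)*7 = (2*54)*7 = 108*7 = 756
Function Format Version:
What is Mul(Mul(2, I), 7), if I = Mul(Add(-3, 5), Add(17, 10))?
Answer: 756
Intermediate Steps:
I = 54 (I = Mul(2, 27) = 54)
Mul(Mul(2, I), 7) = Mul(Mul(2, 54), 7) = Mul(108, 7) = 756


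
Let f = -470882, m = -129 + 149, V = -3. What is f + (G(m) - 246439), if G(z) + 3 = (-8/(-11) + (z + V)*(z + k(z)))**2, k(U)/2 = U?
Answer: 39271780/121 ≈ 3.2456e+5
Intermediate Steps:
k(U) = 2*U
m = 20
G(z) = -3 + (8/11 + 3*z*(-3 + z))**2 (G(z) = -3 + (-8/(-11) + (z - 3)*(z + 2*z))**2 = -3 + (-8*(-1/11) + (-3 + z)*(3*z))**2 = -3 + (8/11 + 3*z*(-3 + z))**2)
f + (G(m) - 246439) = -470882 + ((-3 + (8 - 99*20 + 33*20**2)**2/121) - 246439) = -470882 + ((-3 + (8 - 1980 + 33*400)**2/121) - 246439) = -470882 + ((-3 + (8 - 1980 + 13200)**2/121) - 246439) = -470882 + ((-3 + (1/121)*11228**2) - 246439) = -470882 + ((-3 + (1/121)*126067984) - 246439) = -470882 + ((-3 + 126067984/121) - 246439) = -470882 + (126067621/121 - 246439) = -470882 + 96248502/121 = 39271780/121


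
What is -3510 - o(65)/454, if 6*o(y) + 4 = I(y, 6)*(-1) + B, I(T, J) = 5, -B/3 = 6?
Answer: -3187071/908 ≈ -3510.0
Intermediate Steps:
B = -18 (B = -3*6 = -18)
o(y) = -9/2 (o(y) = -⅔ + (5*(-1) - 18)/6 = -⅔ + (-5 - 18)/6 = -⅔ + (⅙)*(-23) = -⅔ - 23/6 = -9/2)
-3510 - o(65)/454 = -3510 - (-9)/(2*454) = -3510 - 1*(-9/908) = -3510 + 9/908 = -3187071/908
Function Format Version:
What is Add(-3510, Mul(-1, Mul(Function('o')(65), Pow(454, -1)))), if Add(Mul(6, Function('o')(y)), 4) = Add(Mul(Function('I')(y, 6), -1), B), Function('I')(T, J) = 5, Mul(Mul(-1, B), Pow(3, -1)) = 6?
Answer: Rational(-3187071, 908) ≈ -3510.0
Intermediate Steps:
B = -18 (B = Mul(-3, 6) = -18)
Function('o')(y) = Rational(-9, 2) (Function('o')(y) = Add(Rational(-2, 3), Mul(Rational(1, 6), Add(Mul(5, -1), -18))) = Add(Rational(-2, 3), Mul(Rational(1, 6), Add(-5, -18))) = Add(Rational(-2, 3), Mul(Rational(1, 6), -23)) = Add(Rational(-2, 3), Rational(-23, 6)) = Rational(-9, 2))
Add(-3510, Mul(-1, Mul(Function('o')(65), Pow(454, -1)))) = Add(-3510, Mul(-1, Mul(Rational(-9, 2), Pow(454, -1)))) = Add(-3510, Mul(-1, Mul(Rational(-9, 2), Rational(1, 454)))) = Add(-3510, Mul(-1, Rational(-9, 908))) = Add(-3510, Rational(9, 908)) = Rational(-3187071, 908)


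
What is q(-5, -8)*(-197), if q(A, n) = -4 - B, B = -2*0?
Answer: 788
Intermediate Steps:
B = 0
q(A, n) = -4 (q(A, n) = -4 - 1*0 = -4 + 0 = -4)
q(-5, -8)*(-197) = -4*(-197) = 788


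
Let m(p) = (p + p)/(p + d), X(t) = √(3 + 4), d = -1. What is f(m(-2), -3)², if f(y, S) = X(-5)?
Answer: 7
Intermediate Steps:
X(t) = √7
m(p) = 2*p/(-1 + p) (m(p) = (p + p)/(p - 1) = (2*p)/(-1 + p) = 2*p/(-1 + p))
f(y, S) = √7
f(m(-2), -3)² = (√7)² = 7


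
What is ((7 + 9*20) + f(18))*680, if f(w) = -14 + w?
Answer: 129880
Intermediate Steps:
((7 + 9*20) + f(18))*680 = ((7 + 9*20) + (-14 + 18))*680 = ((7 + 180) + 4)*680 = (187 + 4)*680 = 191*680 = 129880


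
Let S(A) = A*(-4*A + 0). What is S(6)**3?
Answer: -2985984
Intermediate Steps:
S(A) = -4*A**2 (S(A) = A*(-4*A) = -4*A**2)
S(6)**3 = (-4*6**2)**3 = (-4*36)**3 = (-144)**3 = -2985984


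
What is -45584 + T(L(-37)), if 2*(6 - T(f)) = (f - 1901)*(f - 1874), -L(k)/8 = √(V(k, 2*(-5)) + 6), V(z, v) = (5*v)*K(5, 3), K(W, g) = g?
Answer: -1822207 - 181200*I ≈ -1.8222e+6 - 1.812e+5*I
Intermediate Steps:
V(z, v) = 15*v (V(z, v) = (5*v)*3 = 15*v)
L(k) = -96*I (L(k) = -8*√(15*(2*(-5)) + 6) = -8*√(15*(-10) + 6) = -8*√(-150 + 6) = -96*I)
T(f) = 6 - (-1901 + f)*(-1874 + f)/2 (T(f) = 6 - (f - 1901)*(f - 1874)/2 = 6 - (-1901 + f)*(-1874 + f)/2)
-45584 + T(L(-37)) = -45584 + (-1781231 - (-96*I)²/2 + 3775*(-96*I)/2) = -45584 + (-1781231 - ½*(-9216) - 181200*I) = -45584 + (-1781231 + 4608 - 181200*I) = -45584 + (-1776623 - 181200*I) = -1822207 - 181200*I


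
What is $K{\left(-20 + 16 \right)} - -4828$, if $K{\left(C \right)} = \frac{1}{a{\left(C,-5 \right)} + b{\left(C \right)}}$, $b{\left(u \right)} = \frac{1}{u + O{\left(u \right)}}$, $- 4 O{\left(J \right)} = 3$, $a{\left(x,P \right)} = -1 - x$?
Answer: $\frac{255903}{53} \approx 4828.4$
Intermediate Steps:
$O{\left(J \right)} = - \frac{3}{4}$ ($O{\left(J \right)} = \left(- \frac{1}{4}\right) 3 = - \frac{3}{4}$)
$b{\left(u \right)} = \frac{1}{- \frac{3}{4} + u}$ ($b{\left(u \right)} = \frac{1}{u - \frac{3}{4}} = \frac{1}{- \frac{3}{4} + u}$)
$K{\left(C \right)} = \frac{1}{-1 - C + \frac{4}{-3 + 4 C}}$ ($K{\left(C \right)} = \frac{1}{\left(-1 - C\right) + \frac{4}{-3 + 4 C}} = \frac{1}{-1 - C + \frac{4}{-3 + 4 C}}$)
$K{\left(-20 + 16 \right)} - -4828 = \frac{3 - 4 \left(-20 + 16\right)}{-7 + \left(-20 + 16\right) + 4 \left(-20 + 16\right)^{2}} - -4828 = \frac{3 - -16}{-7 - 4 + 4 \left(-4\right)^{2}} + 4828 = \frac{3 + 16}{-7 - 4 + 4 \cdot 16} + 4828 = \frac{1}{-7 - 4 + 64} \cdot 19 + 4828 = \frac{1}{53} \cdot 19 + 4828 = \frac{19}{53} + 4828 = \frac{255903}{53}$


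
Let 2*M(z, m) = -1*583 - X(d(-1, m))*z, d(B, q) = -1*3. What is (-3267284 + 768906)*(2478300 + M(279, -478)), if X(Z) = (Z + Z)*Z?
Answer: -6184728493055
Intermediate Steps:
d(B, q) = -3
X(Z) = 2*Z² (X(Z) = (2*Z)*Z = 2*Z²)
M(z, m) = -583/2 - 9*z (M(z, m) = (-1*583 - 2*(-3)²*z)/2 = (-583 - 2*9*z)/2 = (-583 - 18*z)/2 = -583/2 - 9*z)
(-3267284 + 768906)*(2478300 + M(279, -478)) = (-3267284 + 768906)*(2478300 + (-583/2 - 9*279)) = -2498378*(2478300 + (-583/2 - 2511)) = -2498378*(2478300 - 5605/2) = -2498378*4950995/2 = -6184728493055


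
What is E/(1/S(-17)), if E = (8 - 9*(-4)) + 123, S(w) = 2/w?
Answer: -334/17 ≈ -19.647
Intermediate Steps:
E = 167 (E = (8 + 36) + 123 = 44 + 123 = 167)
E/(1/S(-17)) = 167/(1/(2/(-17))) = 167/(1/(2*(-1/17))) = 167/(1/(-2/17)) = 167/(-17/2) = 167*(-2/17) = -334/17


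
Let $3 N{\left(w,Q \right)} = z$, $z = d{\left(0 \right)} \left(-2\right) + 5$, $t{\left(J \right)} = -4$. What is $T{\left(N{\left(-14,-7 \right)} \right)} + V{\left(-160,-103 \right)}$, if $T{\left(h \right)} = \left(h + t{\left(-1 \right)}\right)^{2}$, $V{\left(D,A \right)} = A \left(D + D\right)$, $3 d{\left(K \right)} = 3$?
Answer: $32969$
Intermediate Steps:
$d{\left(K \right)} = 1$ ($d{\left(K \right)} = \frac{1}{3} \cdot 3 = 1$)
$V{\left(D,A \right)} = 2 A D$ ($V{\left(D,A \right)} = A 2 D = 2 A D$)
$z = 3$ ($z = 1 \left(-2\right) + 5 = -2 + 5 = 3$)
$N{\left(w,Q \right)} = 1$ ($N{\left(w,Q \right)} = \frac{1}{3} \cdot 3 = 1$)
$T{\left(h \right)} = \left(-4 + h\right)^{2}$ ($T{\left(h \right)} = \left(h - 4\right)^{2} = \left(-4 + h\right)^{2}$)
$T{\left(N{\left(-14,-7 \right)} \right)} + V{\left(-160,-103 \right)} = \left(-4 + 1\right)^{2} + 2 \left(-103\right) \left(-160\right) = \left(-3\right)^{2} + 32960 = 9 + 32960 = 32969$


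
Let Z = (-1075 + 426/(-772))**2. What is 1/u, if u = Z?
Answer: 148996/172360316569 ≈ 8.6444e-7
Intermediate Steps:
Z = 172360316569/148996 (Z = (-1075 + 426*(-1/772))**2 = (-1075 - 213/386)**2 = (-415163/386)**2 = 172360316569/148996 ≈ 1.1568e+6)
u = 172360316569/148996 ≈ 1.1568e+6
1/u = 1/(172360316569/148996) = 148996/172360316569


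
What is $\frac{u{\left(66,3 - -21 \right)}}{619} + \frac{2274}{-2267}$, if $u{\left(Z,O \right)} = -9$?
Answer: $- \frac{1428009}{1403273} \approx -1.0176$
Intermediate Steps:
$\frac{u{\left(66,3 - -21 \right)}}{619} + \frac{2274}{-2267} = - \frac{9}{619} + \frac{2274}{-2267} = \left(-9\right) \frac{1}{619} + 2274 \left(- \frac{1}{2267}\right) = - \frac{9}{619} - \frac{2274}{2267} = - \frac{1428009}{1403273}$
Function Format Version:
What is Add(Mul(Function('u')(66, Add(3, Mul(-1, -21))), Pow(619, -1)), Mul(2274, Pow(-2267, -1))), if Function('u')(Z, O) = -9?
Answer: Rational(-1428009, 1403273) ≈ -1.0176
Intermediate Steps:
Add(Mul(Function('u')(66, Add(3, Mul(-1, -21))), Pow(619, -1)), Mul(2274, Pow(-2267, -1))) = Add(Mul(-9, Pow(619, -1)), Mul(2274, Pow(-2267, -1))) = Add(Mul(-9, Rational(1, 619)), Mul(2274, Rational(-1, 2267))) = Add(Rational(-9, 619), Rational(-2274, 2267)) = Rational(-1428009, 1403273)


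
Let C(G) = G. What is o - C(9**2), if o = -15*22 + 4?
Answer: -407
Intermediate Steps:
o = -326 (o = -330 + 4 = -326)
o - C(9**2) = -326 - 1*9**2 = -326 - 1*81 = -326 - 81 = -407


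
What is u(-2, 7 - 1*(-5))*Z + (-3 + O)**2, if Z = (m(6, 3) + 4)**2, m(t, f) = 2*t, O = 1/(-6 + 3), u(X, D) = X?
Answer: -4508/9 ≈ -500.89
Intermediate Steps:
O = -1/3 (O = 1/(-3) = -1/3 ≈ -0.33333)
Z = 256 (Z = (2*6 + 4)**2 = (12 + 4)**2 = 16**2 = 256)
u(-2, 7 - 1*(-5))*Z + (-3 + O)**2 = -2*256 + (-3 - 1/3)**2 = -512 + (-10/3)**2 = -512 + 100/9 = -4508/9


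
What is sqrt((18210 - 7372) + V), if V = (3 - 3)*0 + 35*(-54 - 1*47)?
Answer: sqrt(7303) ≈ 85.458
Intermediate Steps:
V = -3535 (V = 0*0 + 35*(-54 - 47) = 0 + 35*(-101) = 0 - 3535 = -3535)
sqrt((18210 - 7372) + V) = sqrt((18210 - 7372) - 3535) = sqrt(10838 - 3535) = sqrt(7303)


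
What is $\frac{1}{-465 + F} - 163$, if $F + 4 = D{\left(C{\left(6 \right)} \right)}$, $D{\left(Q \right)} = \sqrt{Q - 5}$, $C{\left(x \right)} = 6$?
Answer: $- \frac{76285}{468} \approx -163.0$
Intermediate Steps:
$D{\left(Q \right)} = \sqrt{-5 + Q}$
$F = -3$ ($F = -4 + \sqrt{-5 + 6} = -4 + \sqrt{1} = -4 + 1 = -3$)
$\frac{1}{-465 + F} - 163 = \frac{1}{-465 - 3} - 163 = \frac{1}{-468} - 163 = - \frac{1}{468} - 163 = - \frac{76285}{468}$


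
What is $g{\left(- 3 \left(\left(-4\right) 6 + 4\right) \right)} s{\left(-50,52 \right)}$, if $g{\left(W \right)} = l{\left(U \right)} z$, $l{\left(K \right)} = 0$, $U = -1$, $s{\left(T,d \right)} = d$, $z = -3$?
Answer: $0$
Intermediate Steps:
$g{\left(W \right)} = 0$ ($g{\left(W \right)} = 0 \left(-3\right) = 0$)
$g{\left(- 3 \left(\left(-4\right) 6 + 4\right) \right)} s{\left(-50,52 \right)} = 0 \cdot 52 = 0$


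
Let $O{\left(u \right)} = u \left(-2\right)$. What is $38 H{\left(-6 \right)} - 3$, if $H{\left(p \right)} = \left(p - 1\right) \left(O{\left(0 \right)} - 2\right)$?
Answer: $529$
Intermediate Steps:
$O{\left(u \right)} = - 2 u$
$H{\left(p \right)} = 2 - 2 p$ ($H{\left(p \right)} = \left(p - 1\right) \left(\left(-2\right) 0 - 2\right) = \left(-1 + p\right) \left(0 - 2\right) = \left(-1 + p\right) \left(-2\right) = 2 - 2 p$)
$38 H{\left(-6 \right)} - 3 = 38 \left(2 - -12\right) - 3 = 38 \left(2 + 12\right) - 3 = 38 \cdot 14 - 3 = 532 - 3 = 529$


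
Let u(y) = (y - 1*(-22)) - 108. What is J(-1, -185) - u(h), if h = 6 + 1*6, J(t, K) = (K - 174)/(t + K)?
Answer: 14123/186 ≈ 75.930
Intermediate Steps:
J(t, K) = (-174 + K)/(K + t)
h = 12 (h = 6 + 6 = 12)
u(y) = -86 + y (u(y) = (y + 22) - 108 = (22 + y) - 108 = -86 + y)
J(-1, -185) - u(h) = (-174 - 185)/(-185 - 1) - (-86 + 12) = -359/(-186) - 1*(-74) = -1/186*(-359) + 74 = 359/186 + 74 = 14123/186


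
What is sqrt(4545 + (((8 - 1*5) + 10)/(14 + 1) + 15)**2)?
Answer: sqrt(1079269)/15 ≈ 69.259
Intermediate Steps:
sqrt(4545 + (((8 - 1*5) + 10)/(14 + 1) + 15)**2) = sqrt(4545 + (((8 - 5) + 10)/15 + 15)**2) = sqrt(4545 + ((3 + 10)*(1/15) + 15)**2) = sqrt(4545 + (13*(1/15) + 15)**2) = sqrt(4545 + (13/15 + 15)**2) = sqrt(4545 + (238/15)**2) = sqrt(4545 + 56644/225) = sqrt(1079269/225) = sqrt(1079269)/15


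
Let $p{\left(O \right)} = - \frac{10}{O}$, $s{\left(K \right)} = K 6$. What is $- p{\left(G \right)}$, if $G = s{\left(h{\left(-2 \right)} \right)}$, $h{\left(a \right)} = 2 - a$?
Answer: $\frac{5}{12} \approx 0.41667$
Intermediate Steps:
$s{\left(K \right)} = 6 K$
$G = 24$ ($G = 6 \left(2 - -2\right) = 6 \left(2 + 2\right) = 6 \cdot 4 = 24$)
$- p{\left(G \right)} = - \frac{-10}{24} = \left(-1\right) \left(- \frac{5}{12}\right) = \frac{5}{12}$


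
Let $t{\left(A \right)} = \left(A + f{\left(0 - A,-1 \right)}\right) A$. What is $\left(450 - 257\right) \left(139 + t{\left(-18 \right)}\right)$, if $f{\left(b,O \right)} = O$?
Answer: $92833$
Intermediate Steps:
$t{\left(A \right)} = A \left(-1 + A\right)$ ($t{\left(A \right)} = \left(A - 1\right) A = \left(-1 + A\right) A = A \left(-1 + A\right)$)
$\left(450 - 257\right) \left(139 + t{\left(-18 \right)}\right) = \left(450 - 257\right) \left(139 - 18 \left(-1 - 18\right)\right) = 193 \left(139 - -342\right) = 193 \left(139 + 342\right) = 193 \cdot 481 = 92833$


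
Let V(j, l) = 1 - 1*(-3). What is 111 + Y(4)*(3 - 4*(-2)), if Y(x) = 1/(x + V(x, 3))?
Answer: 899/8 ≈ 112.38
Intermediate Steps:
V(j, l) = 4 (V(j, l) = 1 + 3 = 4)
Y(x) = 1/(4 + x) (Y(x) = 1/(x + 4) = 1/(4 + x))
111 + Y(4)*(3 - 4*(-2)) = 111 + (3 - 4*(-2))/(4 + 4) = 111 + (3 + 8)/8 = 111 + (1/8)*11 = 111 + 11/8 = 899/8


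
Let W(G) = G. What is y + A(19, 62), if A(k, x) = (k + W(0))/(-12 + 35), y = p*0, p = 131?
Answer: 19/23 ≈ 0.82609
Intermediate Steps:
y = 0 (y = 131*0 = 0)
A(k, x) = k/23 (A(k, x) = (k + 0)/(-12 + 35) = k/23)
y + A(19, 62) = 0 + (1/23)*19 = 0 + 19/23 = 19/23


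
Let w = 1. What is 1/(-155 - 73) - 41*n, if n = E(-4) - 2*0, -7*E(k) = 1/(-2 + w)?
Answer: -9355/1596 ≈ -5.8615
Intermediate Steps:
E(k) = 1/7 (E(k) = -1/(7*(-2 + 1)) = -1/7/(-1) = -1/7*(-1) = 1/7)
n = 1/7 (n = 1/7 - 2*0 = 1/7 + 0 = 1/7 ≈ 0.14286)
1/(-155 - 73) - 41*n = 1/(-155 - 73) - 41*1/7 = 1/(-228) - 41/7 = -1/228 - 41/7 = -9355/1596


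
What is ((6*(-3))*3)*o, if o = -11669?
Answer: 630126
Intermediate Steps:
((6*(-3))*3)*o = ((6*(-3))*3)*(-11669) = -18*3*(-11669) = -54*(-11669) = 630126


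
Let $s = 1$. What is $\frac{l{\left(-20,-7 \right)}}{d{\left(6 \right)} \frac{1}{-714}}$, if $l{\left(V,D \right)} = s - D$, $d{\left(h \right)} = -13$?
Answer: $\frac{5712}{13} \approx 439.38$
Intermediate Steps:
$l{\left(V,D \right)} = 1 - D$
$\frac{l{\left(-20,-7 \right)}}{d{\left(6 \right)} \frac{1}{-714}} = \frac{1 - -7}{\left(-13\right) \frac{1}{-714}} = \frac{1 + 7}{\left(-13\right) \left(- \frac{1}{714}\right)} = \frac{8}{\frac{13}{714}} = 8 \cdot \frac{714}{13} = \frac{5712}{13}$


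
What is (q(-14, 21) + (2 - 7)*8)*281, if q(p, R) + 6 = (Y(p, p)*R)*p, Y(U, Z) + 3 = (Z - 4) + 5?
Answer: 1308898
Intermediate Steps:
Y(U, Z) = -2 + Z (Y(U, Z) = -3 + ((Z - 4) + 5) = -3 + ((-4 + Z) + 5) = -3 + (1 + Z) = -2 + Z)
q(p, R) = -6 + R*p*(-2 + p) (q(p, R) = -6 + ((-2 + p)*R)*p = -6 + (R*(-2 + p))*p = -6 + R*p*(-2 + p))
(q(-14, 21) + (2 - 7)*8)*281 = ((-6 + 21*(-14)*(-2 - 14)) + (2 - 7)*8)*281 = ((-6 + 21*(-14)*(-16)) - 5*8)*281 = ((-6 + 4704) - 40)*281 = (4698 - 40)*281 = 4658*281 = 1308898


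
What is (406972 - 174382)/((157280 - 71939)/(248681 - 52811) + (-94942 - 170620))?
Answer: -15185801100/17338514533 ≈ -0.87584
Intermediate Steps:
(406972 - 174382)/((157280 - 71939)/(248681 - 52811) + (-94942 - 170620)) = 232590/(85341/195870 - 265562) = 232590/(85341*(1/195870) - 265562) = 232590/(28447/65290 - 265562) = 232590/(-17338514533/65290) = 232590*(-65290/17338514533) = -15185801100/17338514533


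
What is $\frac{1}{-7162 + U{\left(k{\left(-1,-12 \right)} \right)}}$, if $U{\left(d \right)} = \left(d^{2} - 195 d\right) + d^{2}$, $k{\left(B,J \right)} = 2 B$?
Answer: $- \frac{1}{6764} \approx -0.00014784$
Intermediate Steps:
$U{\left(d \right)} = - 195 d + 2 d^{2}$
$\frac{1}{-7162 + U{\left(k{\left(-1,-12 \right)} \right)}} = \frac{1}{-7162 + 2 \left(-1\right) \left(-195 + 2 \cdot 2 \left(-1\right)\right)} = \frac{1}{-7162 - 2 \left(-195 + 2 \left(-2\right)\right)} = \frac{1}{-7162 - 2 \left(-195 - 4\right)} = \frac{1}{-7162 - -398} = \frac{1}{-7162 + 398} = \frac{1}{-6764} = - \frac{1}{6764}$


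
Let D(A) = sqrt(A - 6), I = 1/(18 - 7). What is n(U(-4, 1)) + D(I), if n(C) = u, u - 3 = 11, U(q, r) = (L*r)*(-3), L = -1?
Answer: 14 + I*sqrt(715)/11 ≈ 14.0 + 2.4309*I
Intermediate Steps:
U(q, r) = 3*r (U(q, r) = -r*(-3) = 3*r)
u = 14 (u = 3 + 11 = 14)
n(C) = 14
I = 1/11 ≈ 0.090909
D(A) = sqrt(-6 + A)
n(U(-4, 1)) + D(I) = 14 + sqrt(-6 + 1/11) = 14 + sqrt(-65/11) = 14 + I*sqrt(715)/11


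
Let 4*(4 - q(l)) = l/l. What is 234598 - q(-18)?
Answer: 938377/4 ≈ 2.3459e+5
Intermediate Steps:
q(l) = 15/4 (q(l) = 4 - l/(4*l) = 4 - ¼*1 = 4 - ¼ = 15/4)
234598 - q(-18) = 234598 - 1*15/4 = 234598 - 15/4 = 938377/4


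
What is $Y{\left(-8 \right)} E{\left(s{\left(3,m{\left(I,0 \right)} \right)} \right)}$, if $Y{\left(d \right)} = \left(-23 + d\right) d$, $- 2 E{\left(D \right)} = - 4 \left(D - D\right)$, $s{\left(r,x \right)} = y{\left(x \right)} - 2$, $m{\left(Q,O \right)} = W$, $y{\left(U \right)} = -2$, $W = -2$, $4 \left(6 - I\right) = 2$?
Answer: $0$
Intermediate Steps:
$I = \frac{11}{2}$ ($I = 6 - \frac{1}{2} = \frac{11}{2} \approx 5.5$)
$m{\left(Q,O \right)} = -2$
$s{\left(r,x \right)} = -4$ ($s{\left(r,x \right)} = -2 - 2 = -4$)
$E{\left(D \right)} = 0$ ($E{\left(D \right)} = - \frac{\left(-4\right) \left(D - D\right)}{2} = - \frac{\left(-4\right) 0}{2} = \left(- \frac{1}{2}\right) 0 = 0$)
$Y{\left(d \right)} = d \left(-23 + d\right)$
$Y{\left(-8 \right)} E{\left(s{\left(3,m{\left(I,0 \right)} \right)} \right)} = - 8 \left(-23 - 8\right) 0 = \left(-8\right) \left(-31\right) 0 = 248 \cdot 0 = 0$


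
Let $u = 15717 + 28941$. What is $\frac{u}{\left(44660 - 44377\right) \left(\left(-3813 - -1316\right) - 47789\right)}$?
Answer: $- \frac{7443}{2371823} \approx -0.0031381$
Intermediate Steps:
$u = 44658$
$\frac{u}{\left(44660 - 44377\right) \left(\left(-3813 - -1316\right) - 47789\right)} = \frac{44658}{\left(44660 - 44377\right) \left(\left(-3813 - -1316\right) - 47789\right)} = \frac{44658}{283 \left(\left(-3813 + 1316\right) - 47789\right)} = \frac{44658}{283 \left(-2497 - 47789\right)} = \frac{44658}{283 \left(-50286\right)} = \frac{44658}{-14230938} = 44658 \left(- \frac{1}{14230938}\right) = - \frac{7443}{2371823}$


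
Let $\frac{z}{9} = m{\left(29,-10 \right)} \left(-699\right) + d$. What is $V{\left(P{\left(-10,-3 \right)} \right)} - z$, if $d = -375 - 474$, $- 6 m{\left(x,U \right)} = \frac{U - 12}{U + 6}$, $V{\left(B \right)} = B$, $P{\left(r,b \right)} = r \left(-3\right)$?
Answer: $\frac{7617}{4} \approx 1904.3$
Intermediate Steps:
$P{\left(r,b \right)} = - 3 r$
$m{\left(x,U \right)} = - \frac{-12 + U}{6 \left(6 + U\right)}$ ($m{\left(x,U \right)} = - \frac{\left(U - 12\right) \frac{1}{U + 6}}{6} = - \frac{\left(-12 + U\right) \frac{1}{6 + U}}{6} = - \frac{\frac{1}{6 + U} \left(-12 + U\right)}{6} = - \frac{-12 + U}{6 \left(6 + U\right)}$)
$d = -849$ ($d = -375 - 474 = -849$)
$z = - \frac{7497}{4}$ ($z = 9 \left(\frac{12 - -10}{6 \left(6 - 10\right)} \left(-699\right) - 849\right) = 9 \left(\frac{12 + 10}{6 \left(-4\right)} \left(-699\right) - 849\right) = 9 \left(\frac{1}{6} \left(- \frac{1}{4}\right) 22 \left(-699\right) - 849\right) = 9 \left(\left(- \frac{11}{12}\right) \left(-699\right) - 849\right) = 9 \left(\frac{2563}{4} - 849\right) = 9 \left(- \frac{833}{4}\right) = - \frac{7497}{4} \approx -1874.3$)
$V{\left(P{\left(-10,-3 \right)} \right)} - z = \left(-3\right) \left(-10\right) - - \frac{7497}{4} = 30 + \frac{7497}{4} = \frac{7617}{4}$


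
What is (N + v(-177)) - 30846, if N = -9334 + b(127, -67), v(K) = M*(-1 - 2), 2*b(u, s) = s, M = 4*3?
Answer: -80499/2 ≈ -40250.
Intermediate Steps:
M = 12
b(u, s) = s/2
v(K) = -36 (v(K) = 12*(-1 - 2) = 12*(-3) = -36)
N = -18735/2 (N = -9334 + (½)*(-67) = -9334 - 67/2 = -18735/2 ≈ -9367.5)
(N + v(-177)) - 30846 = (-18735/2 - 36) - 30846 = -18807/2 - 30846 = -80499/2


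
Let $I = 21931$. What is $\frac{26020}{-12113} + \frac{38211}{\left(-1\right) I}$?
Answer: $- \frac{1033494463}{265650203} \approx -3.8904$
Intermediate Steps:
$\frac{26020}{-12113} + \frac{38211}{\left(-1\right) I} = \frac{26020}{-12113} + \frac{38211}{\left(-1\right) 21931} = 26020 \left(- \frac{1}{12113}\right) + \frac{38211}{-21931} = - \frac{26020}{12113} + 38211 \left(- \frac{1}{21931}\right) = - \frac{26020}{12113} - \frac{38211}{21931} = - \frac{1033494463}{265650203}$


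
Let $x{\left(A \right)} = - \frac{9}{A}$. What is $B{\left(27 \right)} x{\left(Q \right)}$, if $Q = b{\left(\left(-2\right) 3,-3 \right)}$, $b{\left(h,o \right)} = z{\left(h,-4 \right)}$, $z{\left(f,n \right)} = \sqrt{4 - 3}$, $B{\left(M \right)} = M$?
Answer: $-243$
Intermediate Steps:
$z{\left(f,n \right)} = 1$ ($z{\left(f,n \right)} = \sqrt{1} = 1$)
$b{\left(h,o \right)} = 1$
$Q = 1$
$B{\left(27 \right)} x{\left(Q \right)} = 27 \left(- \frac{9}{1}\right) = 27 \left(\left(-9\right) 1\right) = 27 \left(-9\right) = -243$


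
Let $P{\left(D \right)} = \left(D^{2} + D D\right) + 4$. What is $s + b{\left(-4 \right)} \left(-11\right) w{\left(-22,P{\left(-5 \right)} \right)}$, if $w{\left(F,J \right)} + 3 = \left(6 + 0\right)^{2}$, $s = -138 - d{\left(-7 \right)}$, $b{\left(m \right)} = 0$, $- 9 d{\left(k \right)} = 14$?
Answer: $- \frac{1228}{9} \approx -136.44$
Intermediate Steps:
$d{\left(k \right)} = - \frac{14}{9}$ ($d{\left(k \right)} = \left(- \frac{1}{9}\right) 14 = - \frac{14}{9}$)
$P{\left(D \right)} = 4 + 2 D^{2}$ ($P{\left(D \right)} = \left(D^{2} + D^{2}\right) + 4 = 2 D^{2} + 4 = 4 + 2 D^{2}$)
$s = - \frac{1228}{9}$ ($s = -138 - - \frac{14}{9} = -138 + \frac{14}{9} = - \frac{1228}{9} \approx -136.44$)
$w{\left(F,J \right)} = 33$ ($w{\left(F,J \right)} = -3 + \left(6 + 0\right)^{2} = -3 + 6^{2} = -3 + 36 = 33$)
$s + b{\left(-4 \right)} \left(-11\right) w{\left(-22,P{\left(-5 \right)} \right)} = - \frac{1228}{9} + 0 \left(-11\right) 33 = - \frac{1228}{9} + 0 \cdot 33 = - \frac{1228}{9} + 0 = - \frac{1228}{9}$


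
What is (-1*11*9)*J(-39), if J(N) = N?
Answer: 3861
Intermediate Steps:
(-1*11*9)*J(-39) = (-1*11*9)*(-39) = -11*9*(-39) = -99*(-39) = 3861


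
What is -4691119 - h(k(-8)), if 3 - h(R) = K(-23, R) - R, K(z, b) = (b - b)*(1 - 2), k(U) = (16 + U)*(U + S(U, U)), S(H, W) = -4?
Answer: -4691026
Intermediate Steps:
k(U) = (-4 + U)*(16 + U) (k(U) = (16 + U)*(U - 4) = (16 + U)*(-4 + U) = (-4 + U)*(16 + U))
K(z, b) = 0 (K(z, b) = 0*(-1) = 0)
h(R) = 3 + R (h(R) = 3 - (0 - R) = 3 - (-1)*R = 3 + R)
-4691119 - h(k(-8)) = -4691119 - (3 + (-64 + (-8)² + 12*(-8))) = -4691119 - (3 + (-64 + 64 - 96)) = -4691119 - (3 - 96) = -4691119 - 1*(-93) = -4691119 + 93 = -4691026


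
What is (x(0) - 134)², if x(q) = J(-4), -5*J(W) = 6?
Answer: 456976/25 ≈ 18279.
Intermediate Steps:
J(W) = -6/5 (J(W) = -⅕*6 = -6/5)
x(q) = -6/5
(x(0) - 134)² = (-6/5 - 134)² = (-676/5)² = 456976/25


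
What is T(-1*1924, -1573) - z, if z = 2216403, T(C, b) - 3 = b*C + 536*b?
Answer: -33076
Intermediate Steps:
T(C, b) = 3 + 536*b + C*b (T(C, b) = 3 + (b*C + 536*b) = 3 + (C*b + 536*b) = 3 + (536*b + C*b) = 3 + 536*b + C*b)
T(-1*1924, -1573) - z = (3 + 536*(-1573) - 1*1924*(-1573)) - 1*2216403 = (3 - 843128 - 1924*(-1573)) - 2216403 = (3 - 843128 + 3026452) - 2216403 = 2183327 - 2216403 = -33076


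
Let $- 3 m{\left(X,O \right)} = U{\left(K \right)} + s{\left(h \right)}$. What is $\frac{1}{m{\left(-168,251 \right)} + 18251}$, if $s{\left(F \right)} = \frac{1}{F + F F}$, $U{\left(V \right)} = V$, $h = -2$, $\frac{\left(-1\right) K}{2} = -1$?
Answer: $\frac{6}{109501} \approx 5.4794 \cdot 10^{-5}$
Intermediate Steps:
$K = 2$ ($K = \left(-2\right) \left(-1\right) = 2$)
$s{\left(F \right)} = \frac{1}{F + F^{2}}$
$m{\left(X,O \right)} = - \frac{5}{6}$ ($m{\left(X,O \right)} = - \frac{2 + \frac{1}{\left(-2\right) \left(1 - 2\right)}}{3} = - \frac{2 - \frac{1}{2 \left(-1\right)}}{3} = - \frac{2 - - \frac{1}{2}}{3} = - \frac{2 + \frac{1}{2}}{3} = \left(- \frac{1}{3}\right) \frac{5}{2} = - \frac{5}{6}$)
$\frac{1}{m{\left(-168,251 \right)} + 18251} = \frac{1}{- \frac{5}{6} + 18251} = \frac{1}{\frac{109501}{6}} = \frac{6}{109501}$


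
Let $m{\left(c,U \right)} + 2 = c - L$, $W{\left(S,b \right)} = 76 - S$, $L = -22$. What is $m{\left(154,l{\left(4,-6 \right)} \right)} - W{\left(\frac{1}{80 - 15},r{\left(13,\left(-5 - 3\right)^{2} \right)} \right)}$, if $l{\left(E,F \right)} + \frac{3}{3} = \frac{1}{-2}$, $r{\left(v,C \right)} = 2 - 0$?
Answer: $\frac{6371}{65} \approx 98.015$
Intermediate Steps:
$r{\left(v,C \right)} = 2$ ($r{\left(v,C \right)} = 2 + 0 = 2$)
$l{\left(E,F \right)} = - \frac{3}{2}$ ($l{\left(E,F \right)} = -1 + \frac{1}{-2} = -1 - \frac{1}{2} = - \frac{3}{2}$)
$m{\left(c,U \right)} = 20 + c$ ($m{\left(c,U \right)} = -2 + \left(c - -22\right) = -2 + \left(c + 22\right) = -2 + \left(22 + c\right) = 20 + c$)
$m{\left(154,l{\left(4,-6 \right)} \right)} - W{\left(\frac{1}{80 - 15},r{\left(13,\left(-5 - 3\right)^{2} \right)} \right)} = \left(20 + 154\right) - \left(76 - \frac{1}{80 - 15}\right) = 174 - \left(76 - \frac{1}{65}\right) = 174 - \frac{4939}{65} = \frac{6371}{65}$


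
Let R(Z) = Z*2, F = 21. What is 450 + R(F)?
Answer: 492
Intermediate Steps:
R(Z) = 2*Z
450 + R(F) = 450 + 2*21 = 450 + 42 = 492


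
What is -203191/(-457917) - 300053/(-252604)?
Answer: 188726228965/115671665868 ≈ 1.6316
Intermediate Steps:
-203191/(-457917) - 300053/(-252604) = -203191*(-1/457917) - 300053*(-1/252604) = 203191/457917 + 300053/252604 = 188726228965/115671665868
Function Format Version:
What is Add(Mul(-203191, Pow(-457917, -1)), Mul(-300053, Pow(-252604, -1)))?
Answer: Rational(188726228965, 115671665868) ≈ 1.6316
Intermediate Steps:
Add(Mul(-203191, Pow(-457917, -1)), Mul(-300053, Pow(-252604, -1))) = Add(Mul(-203191, Rational(-1, 457917)), Mul(-300053, Rational(-1, 252604))) = Add(Rational(203191, 457917), Rational(300053, 252604)) = Rational(188726228965, 115671665868)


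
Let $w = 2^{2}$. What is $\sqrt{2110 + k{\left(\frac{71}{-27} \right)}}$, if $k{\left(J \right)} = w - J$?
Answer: $\frac{\sqrt{171447}}{9} \approx 46.007$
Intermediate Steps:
$w = 4$
$k{\left(J \right)} = 4 - J$
$\sqrt{2110 + k{\left(\frac{71}{-27} \right)}} = \sqrt{2110 + \left(4 - \frac{71}{-27}\right)} = \sqrt{2110 + \left(4 - 71 \left(- \frac{1}{27}\right)\right)} = \sqrt{2110 + \left(4 - - \frac{71}{27}\right)} = \sqrt{2110 + \left(4 + \frac{71}{27}\right)} = \sqrt{2110 + \frac{179}{27}} = \sqrt{\frac{57149}{27}} = \frac{\sqrt{171447}}{9}$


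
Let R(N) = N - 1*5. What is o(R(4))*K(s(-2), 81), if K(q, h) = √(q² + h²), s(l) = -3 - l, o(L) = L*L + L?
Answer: 0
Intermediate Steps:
R(N) = -5 + N (R(N) = N - 5 = -5 + N)
o(L) = L + L² (o(L) = L² + L = L + L²)
K(q, h) = √(h² + q²)
o(R(4))*K(s(-2), 81) = ((-5 + 4)*(1 + (-5 + 4)))*√(81² + (-3 - 1*(-2))²) = (-(1 - 1))*√(6561 + (-3 + 2)²) = (-1*0)*√(6561 + (-1)²) = 0*√(6561 + 1) = 0*√6562 = 0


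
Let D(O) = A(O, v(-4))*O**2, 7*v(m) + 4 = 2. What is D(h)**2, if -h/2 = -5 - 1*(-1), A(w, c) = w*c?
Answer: 1048576/49 ≈ 21400.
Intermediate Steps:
v(m) = -2/7 (v(m) = -4/7 + (1/7)*2 = -4/7 + 2/7 = -2/7)
A(w, c) = c*w
h = 8 (h = -2*(-5 - 1*(-1)) = -2*(-5 + 1) = -2*(-4) = 8)
D(O) = -2*O**3/7 (D(O) = (-2*O/7)*O**2 = -2*O**3/7)
D(h)**2 = (-2/7*8**3)**2 = (-2/7*512)**2 = (-1024/7)**2 = 1048576/49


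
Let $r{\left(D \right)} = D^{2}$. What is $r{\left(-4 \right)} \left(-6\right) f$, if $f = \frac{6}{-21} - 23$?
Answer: $\frac{15648}{7} \approx 2235.4$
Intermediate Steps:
$f = - \frac{163}{7}$ ($f = 6 \left(- \frac{1}{21}\right) - 23 = - \frac{2}{7} - 23 = - \frac{163}{7} \approx -23.286$)
$r{\left(-4 \right)} \left(-6\right) f = \left(-4\right)^{2} \left(-6\right) \left(- \frac{163}{7}\right) = 16 \left(-6\right) \left(- \frac{163}{7}\right) = \left(-96\right) \left(- \frac{163}{7}\right) = \frac{15648}{7}$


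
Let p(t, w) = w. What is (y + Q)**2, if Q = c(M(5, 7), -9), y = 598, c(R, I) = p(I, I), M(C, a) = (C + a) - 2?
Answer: 346921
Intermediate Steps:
M(C, a) = -2 + C + a
c(R, I) = I
Q = -9
(y + Q)**2 = (598 - 9)**2 = 589**2 = 346921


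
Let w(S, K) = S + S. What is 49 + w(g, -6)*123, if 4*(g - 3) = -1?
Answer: 1451/2 ≈ 725.50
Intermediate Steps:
g = 11/4 (g = 3 + (¼)*(-1) = 3 - ¼ = 11/4 ≈ 2.7500)
w(S, K) = 2*S
49 + w(g, -6)*123 = 49 + (2*(11/4))*123 = 49 + (11/2)*123 = 49 + 1353/2 = 1451/2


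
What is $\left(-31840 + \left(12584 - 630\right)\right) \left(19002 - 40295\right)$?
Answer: $423432598$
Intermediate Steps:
$\left(-31840 + \left(12584 - 630\right)\right) \left(19002 - 40295\right) = \left(-31840 + 11954\right) \left(-21293\right) = \left(-19886\right) \left(-21293\right) = 423432598$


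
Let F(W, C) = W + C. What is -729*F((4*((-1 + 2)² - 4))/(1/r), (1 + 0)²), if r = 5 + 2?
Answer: 60507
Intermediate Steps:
r = 7
F(W, C) = C + W
-729*F((4*((-1 + 2)² - 4))/(1/r), (1 + 0)²) = -729*((1 + 0)² + (4*((-1 + 2)² - 4))/(1/7)) = -729*(1² + (4*(1² - 4))/(⅐)) = -729*(1 + (4*(1 - 4))*7) = -729*(1 + (4*(-3))*7) = -729*(1 - 12*7) = -729*(1 - 84) = -729*(-83) = 60507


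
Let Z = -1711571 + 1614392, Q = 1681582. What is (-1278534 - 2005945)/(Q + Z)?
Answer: -3284479/1584403 ≈ -2.0730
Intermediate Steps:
Z = -97179
(-1278534 - 2005945)/(Q + Z) = (-1278534 - 2005945)/(1681582 - 97179) = -3284479/1584403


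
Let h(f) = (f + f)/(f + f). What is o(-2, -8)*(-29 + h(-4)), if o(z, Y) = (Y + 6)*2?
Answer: 112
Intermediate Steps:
o(z, Y) = 12 + 2*Y (o(z, Y) = (6 + Y)*2 = 12 + 2*Y)
h(f) = 1 (h(f) = (2*f)/((2*f)) = (2*f)*(1/(2*f)) = 1)
o(-2, -8)*(-29 + h(-4)) = (12 + 2*(-8))*(-29 + 1) = (12 - 16)*(-28) = -4*(-28) = 112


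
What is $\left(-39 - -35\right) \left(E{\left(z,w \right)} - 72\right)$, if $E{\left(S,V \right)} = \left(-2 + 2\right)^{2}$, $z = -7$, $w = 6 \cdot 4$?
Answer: $288$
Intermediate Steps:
$w = 24$
$E{\left(S,V \right)} = 0$ ($E{\left(S,V \right)} = 0^{2} = 0$)
$\left(-39 - -35\right) \left(E{\left(z,w \right)} - 72\right) = \left(-39 - -35\right) \left(0 - 72\right) = \left(-39 + 35\right) \left(-72\right) = \left(-4\right) \left(-72\right) = 288$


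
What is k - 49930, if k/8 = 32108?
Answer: 206934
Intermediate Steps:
k = 256864 (k = 8*32108 = 256864)
k - 49930 = 256864 - 49930 = 206934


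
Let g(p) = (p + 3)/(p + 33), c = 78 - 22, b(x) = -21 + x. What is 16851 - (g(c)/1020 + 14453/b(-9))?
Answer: 1573468499/90780 ≈ 17333.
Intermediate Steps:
c = 56
g(p) = (3 + p)/(33 + p)
16851 - (g(c)/1020 + 14453/b(-9)) = 16851 - (((3 + 56)/(33 + 56))/1020 + 14453/(-21 - 9)) = 16851 - ((59/89)*(1/1020) + 14453/(-30)) = 16851 - (((1/89)*59)*(1/1020) + 14453*(-1/30)) = 16851 - ((59/89)*(1/1020) - 14453/30) = 16851 - (59/90780 - 14453/30) = 16851 - 1*(-43734719/90780) = 16851 + 43734719/90780 = 1573468499/90780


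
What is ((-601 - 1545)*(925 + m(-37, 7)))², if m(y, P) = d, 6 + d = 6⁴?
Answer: 22594716492100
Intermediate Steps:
d = 1290 (d = -6 + 6⁴ = -6 + 1296 = 1290)
m(y, P) = 1290
((-601 - 1545)*(925 + m(-37, 7)))² = ((-601 - 1545)*(925 + 1290))² = (-2146*2215)² = (-4753390)² = 22594716492100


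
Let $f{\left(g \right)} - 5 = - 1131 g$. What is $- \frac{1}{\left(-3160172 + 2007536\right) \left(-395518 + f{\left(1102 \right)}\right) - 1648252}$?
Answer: $- \frac{1}{1892482584248} \approx -5.2841 \cdot 10^{-13}$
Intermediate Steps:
$f{\left(g \right)} = 5 - 1131 g$
$- \frac{1}{\left(-3160172 + 2007536\right) \left(-395518 + f{\left(1102 \right)}\right) - 1648252} = - \frac{1}{\left(-3160172 + 2007536\right) \left(-395518 + \left(5 - 1246362\right)\right) - 1648252} = - \frac{1}{- 1152636 \left(-395518 + \left(5 - 1246362\right)\right) - 1648252} = - \frac{1}{- 1152636 \left(-395518 - 1246357\right) - 1648252} = - \frac{1}{\left(-1152636\right) \left(-1641875\right) - 1648252} = - \frac{1}{1892484232500 - 1648252} = - \frac{1}{1892482584248}$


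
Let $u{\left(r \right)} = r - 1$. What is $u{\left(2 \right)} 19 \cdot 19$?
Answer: $361$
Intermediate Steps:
$u{\left(r \right)} = -1 + r$
$u{\left(2 \right)} 19 \cdot 19 = \left(-1 + 2\right) 19 \cdot 19 = 1 \cdot 19 \cdot 19 = 19 \cdot 19 = 361$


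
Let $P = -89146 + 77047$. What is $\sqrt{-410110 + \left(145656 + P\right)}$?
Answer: $i \sqrt{276553} \approx 525.88 i$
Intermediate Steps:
$P = -12099$
$\sqrt{-410110 + \left(145656 + P\right)} = \sqrt{-410110 + \left(145656 - 12099\right)} = \sqrt{-410110 + 133557} = \sqrt{-276553} = i \sqrt{276553}$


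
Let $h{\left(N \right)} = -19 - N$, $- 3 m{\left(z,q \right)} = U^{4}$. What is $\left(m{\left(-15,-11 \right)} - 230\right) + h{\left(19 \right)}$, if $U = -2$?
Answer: $- \frac{820}{3} \approx -273.33$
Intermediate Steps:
$m{\left(z,q \right)} = - \frac{16}{3}$ ($m{\left(z,q \right)} = - \frac{\left(-2\right)^{4}}{3} = \left(- \frac{1}{3}\right) 16 = - \frac{16}{3}$)
$\left(m{\left(-15,-11 \right)} - 230\right) + h{\left(19 \right)} = \left(- \frac{16}{3} - 230\right) - 38 = - \frac{706}{3} - 38 = - \frac{820}{3}$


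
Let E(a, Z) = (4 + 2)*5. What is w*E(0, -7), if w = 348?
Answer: 10440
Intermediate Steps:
E(a, Z) = 30 (E(a, Z) = 6*5 = 30)
w*E(0, -7) = 348*30 = 10440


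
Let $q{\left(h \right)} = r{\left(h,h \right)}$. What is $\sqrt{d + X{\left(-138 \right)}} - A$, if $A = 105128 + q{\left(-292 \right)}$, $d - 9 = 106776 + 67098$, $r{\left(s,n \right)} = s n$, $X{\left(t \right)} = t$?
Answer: $-190392 + 9 \sqrt{2145} \approx -1.8998 \cdot 10^{5}$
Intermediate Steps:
$r{\left(s,n \right)} = n s$
$d = 173883$ ($d = 9 + \left(106776 + 67098\right) = 9 + 173874 = 173883$)
$q{\left(h \right)} = h^{2}$ ($q{\left(h \right)} = h h = h^{2}$)
$A = 190392$ ($A = 105128 + \left(-292\right)^{2} = 105128 + 85264 = 190392$)
$\sqrt{d + X{\left(-138 \right)}} - A = \sqrt{173883 - 138} - 190392 = \sqrt{173745} - 190392 = 9 \sqrt{2145} - 190392 = -190392 + 9 \sqrt{2145}$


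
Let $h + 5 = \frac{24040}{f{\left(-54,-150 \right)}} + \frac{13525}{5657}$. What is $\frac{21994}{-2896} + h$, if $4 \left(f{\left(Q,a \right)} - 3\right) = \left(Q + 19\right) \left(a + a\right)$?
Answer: $- \frac{5683779053}{5381707752} \approx -1.0561$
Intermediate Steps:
$f{\left(Q,a \right)} = 3 + \frac{a \left(19 + Q\right)}{2}$ ($f{\left(Q,a \right)} = 3 + \frac{\left(Q + 19\right) \left(a + a\right)}{4} = 3 + \frac{\left(19 + Q\right) 2 a}{4} = 3 + \frac{2 a \left(19 + Q\right)}{4} = 3 + \frac{a \left(19 + Q\right)}{2}$)
$h = \frac{24301250}{3716649}$ ($h = -5 + \left(\frac{24040}{3 + \frac{19}{2} \left(-150\right) + \frac{1}{2} \left(-54\right) \left(-150\right)} + \frac{13525}{5657}\right) = -5 + \left(\frac{24040}{3 - 1425 + 4050} + 13525 \cdot \frac{1}{5657}\right) = -5 + \left(\frac{24040}{2628} + \frac{13525}{5657}\right) = -5 + \left(24040 \cdot \frac{1}{2628} + \frac{13525}{5657}\right) = -5 + \left(\frac{6010}{657} + \frac{13525}{5657}\right) = -5 + \frac{42884495}{3716649} = \frac{24301250}{3716649} \approx 6.5385$)
$\frac{21994}{-2896} + h = \frac{21994}{-2896} + \frac{24301250}{3716649} = 21994 \left(- \frac{1}{2896}\right) + \frac{24301250}{3716649} = - \frac{10997}{1448} + \frac{24301250}{3716649} = - \frac{5683779053}{5381707752}$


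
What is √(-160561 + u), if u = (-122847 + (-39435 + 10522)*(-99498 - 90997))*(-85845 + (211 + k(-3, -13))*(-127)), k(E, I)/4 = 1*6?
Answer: I*√637181080051281 ≈ 2.5242e+7*I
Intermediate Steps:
k(E, I) = 24 (k(E, I) = 4*(1*6) = 4*6 = 24)
u = -637181079890720 (u = (-122847 + (-39435 + 10522)*(-99498 - 90997))*(-85845 + (211 + 24)*(-127)) = (-122847 - 28913*(-190495))*(-85845 + 235*(-127)) = (-122847 + 5507781935)*(-85845 - 29845) = 5507659088*(-115690) = -637181079890720)
√(-160561 + u) = √(-160561 - 637181079890720) = √(-637181080051281) = I*√637181080051281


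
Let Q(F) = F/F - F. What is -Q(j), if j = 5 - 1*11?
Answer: -7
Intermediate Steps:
j = -6 (j = 5 - 11 = -6)
Q(F) = 1 - F
-Q(j) = -(1 - 1*(-6)) = -(1 + 6) = -1*7 = -7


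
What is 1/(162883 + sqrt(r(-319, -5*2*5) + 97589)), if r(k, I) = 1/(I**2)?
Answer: 407207500/66326935249999 - 50*sqrt(243972501)/66326935249999 ≈ 6.1276e-6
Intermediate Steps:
r(k, I) = I**(-2)
1/(162883 + sqrt(r(-319, -5*2*5) + 97589)) = 1/(162883 + sqrt((-5*2*5)**(-2) + 97589)) = 1/(162883 + sqrt((-10*5)**(-2) + 97589)) = 1/(162883 + sqrt((-50)**(-2) + 97589)) = 1/(162883 + sqrt(1/2500 + 97589)) = 1/(162883 + sqrt(243972501/2500)) = 1/(162883 + sqrt(243972501)/50)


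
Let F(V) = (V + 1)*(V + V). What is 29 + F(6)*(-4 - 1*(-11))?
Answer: 617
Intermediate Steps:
F(V) = 2*V*(1 + V) (F(V) = (1 + V)*(2*V) = 2*V*(1 + V))
29 + F(6)*(-4 - 1*(-11)) = 29 + (2*6*(1 + 6))*(-4 - 1*(-11)) = 29 + (2*6*7)*(-4 + 11) = 29 + 84*7 = 29 + 588 = 617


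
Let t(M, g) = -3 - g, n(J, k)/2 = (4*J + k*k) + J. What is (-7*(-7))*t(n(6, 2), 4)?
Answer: -343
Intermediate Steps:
n(J, k) = 2*k² + 10*J (n(J, k) = 2*((4*J + k*k) + J) = 2*((4*J + k²) + J) = 2*((k² + 4*J) + J) = 2*(k² + 5*J) = 2*k² + 10*J)
(-7*(-7))*t(n(6, 2), 4) = (-7*(-7))*(-3 - 1*4) = 49*(-3 - 4) = 49*(-7) = -343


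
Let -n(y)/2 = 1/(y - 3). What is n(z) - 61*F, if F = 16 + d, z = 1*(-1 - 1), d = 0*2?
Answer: -4878/5 ≈ -975.60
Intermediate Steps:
d = 0
z = -2 (z = 1*(-2) = -2)
n(y) = -2/(-3 + y) (n(y) = -2/(y - 3) = -2/(-3 + y))
F = 16 (F = 16 + 0 = 16)
n(z) - 61*F = -2/(-3 - 2) - 61*16 = -2/(-5) - 976 = -2*(-⅕) - 976 = ⅖ - 976 = -4878/5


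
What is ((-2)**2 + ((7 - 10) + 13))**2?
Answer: 196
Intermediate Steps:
((-2)**2 + ((7 - 10) + 13))**2 = (4 + (-3 + 13))**2 = (4 + 10)**2 = 14**2 = 196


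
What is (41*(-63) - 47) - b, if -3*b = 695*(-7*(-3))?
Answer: 2235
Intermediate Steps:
b = -4865 (b = -695*(-7*(-3))/3 = -695*21/3 = -⅓*14595 = -4865)
(41*(-63) - 47) - b = (41*(-63) - 47) - 1*(-4865) = (-2583 - 47) + 4865 = -2630 + 4865 = 2235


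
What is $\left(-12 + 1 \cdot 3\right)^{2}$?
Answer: $81$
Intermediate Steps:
$\left(-12 + 1 \cdot 3\right)^{2} = \left(-12 + 3\right)^{2} = \left(-9\right)^{2} = 81$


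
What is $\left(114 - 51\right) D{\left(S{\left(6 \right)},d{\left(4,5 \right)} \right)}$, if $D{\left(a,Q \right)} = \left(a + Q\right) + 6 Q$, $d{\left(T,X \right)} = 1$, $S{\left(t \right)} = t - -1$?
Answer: $882$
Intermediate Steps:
$S{\left(t \right)} = 1 + t$ ($S{\left(t \right)} = t + 1 = 1 + t$)
$D{\left(a,Q \right)} = a + 7 Q$ ($D{\left(a,Q \right)} = \left(Q + a\right) + 6 Q = a + 7 Q$)
$\left(114 - 51\right) D{\left(S{\left(6 \right)},d{\left(4,5 \right)} \right)} = \left(114 - 51\right) \left(\left(1 + 6\right) + 7 \cdot 1\right) = 63 \left(7 + 7\right) = 63 \cdot 14 = 882$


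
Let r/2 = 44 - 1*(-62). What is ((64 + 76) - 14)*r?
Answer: 26712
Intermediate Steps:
r = 212 (r = 2*(44 - 1*(-62)) = 2*(44 + 62) = 2*106 = 212)
((64 + 76) - 14)*r = ((64 + 76) - 14)*212 = (140 - 14)*212 = 126*212 = 26712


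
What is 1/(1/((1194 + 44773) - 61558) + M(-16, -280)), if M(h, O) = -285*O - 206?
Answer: 15591/1240950053 ≈ 1.2564e-5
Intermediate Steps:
M(h, O) = -206 - 285*O
1/(1/((1194 + 44773) - 61558) + M(-16, -280)) = 1/(1/((1194 + 44773) - 61558) + (-206 - 285*(-280))) = 1/(1/(45967 - 61558) + (-206 + 79800)) = 1/(1/(-15591) + 79594) = 1/(-1/15591 + 79594) = 1/(1240950053/15591) = 15591/1240950053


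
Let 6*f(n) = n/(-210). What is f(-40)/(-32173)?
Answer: -2/2026899 ≈ -9.8673e-7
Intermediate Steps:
f(n) = -n/1260 (f(n) = (n/(-210))/6 = (n*(-1/210))/6 = (-n/210)/6 = -n/1260)
f(-40)/(-32173) = -1/1260*(-40)/(-32173) = (2/63)*(-1/32173) = -2/2026899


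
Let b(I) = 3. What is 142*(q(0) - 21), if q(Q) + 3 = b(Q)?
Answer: -2982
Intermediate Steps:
q(Q) = 0 (q(Q) = -3 + 3 = 0)
142*(q(0) - 21) = 142*(0 - 21) = 142*(-21) = -2982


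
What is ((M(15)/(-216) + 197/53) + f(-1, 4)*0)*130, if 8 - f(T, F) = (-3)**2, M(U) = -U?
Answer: 939185/1908 ≈ 492.24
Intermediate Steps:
f(T, F) = -1 (f(T, F) = 8 - 1*(-3)**2 = 8 - 1*9 = 8 - 9 = -1)
((M(15)/(-216) + 197/53) + f(-1, 4)*0)*130 = ((-1*15/(-216) + 197/53) - 1*0)*130 = ((-15*(-1/216) + 197*(1/53)) + 0)*130 = ((5/72 + 197/53) + 0)*130 = (14449/3816 + 0)*130 = (14449/3816)*130 = 939185/1908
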